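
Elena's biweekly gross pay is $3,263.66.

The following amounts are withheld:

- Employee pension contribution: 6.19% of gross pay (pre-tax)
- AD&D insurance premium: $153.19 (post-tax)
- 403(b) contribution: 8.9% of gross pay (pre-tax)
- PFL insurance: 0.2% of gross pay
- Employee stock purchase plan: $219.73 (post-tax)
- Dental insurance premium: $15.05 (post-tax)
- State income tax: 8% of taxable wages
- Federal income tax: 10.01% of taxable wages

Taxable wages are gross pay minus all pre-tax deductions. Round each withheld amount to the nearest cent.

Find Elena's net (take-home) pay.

$1,877.59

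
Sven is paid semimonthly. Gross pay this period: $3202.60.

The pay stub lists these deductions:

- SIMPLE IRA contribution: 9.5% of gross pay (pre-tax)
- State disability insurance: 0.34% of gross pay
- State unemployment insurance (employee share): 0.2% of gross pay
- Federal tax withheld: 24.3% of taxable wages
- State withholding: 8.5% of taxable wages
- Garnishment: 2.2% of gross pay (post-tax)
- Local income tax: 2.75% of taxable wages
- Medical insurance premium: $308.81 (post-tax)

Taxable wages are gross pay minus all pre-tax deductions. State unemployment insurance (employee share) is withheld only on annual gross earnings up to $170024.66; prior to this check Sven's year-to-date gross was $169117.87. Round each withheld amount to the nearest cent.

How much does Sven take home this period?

$1476.02

SIMPLE IRA contribution: $3202.60 × 0.095 = $304.25
Taxable wages = $3202.60 − $304.25 = $2898.35
Local income tax: $2898.35 × 0.0275 = $79.70
Federal tax withheld: $2898.35 × 0.243 = $704.30
State withholding: $2898.35 × 0.085 = $246.36
State disability insurance: $3202.60 × 0.0034 = $10.89
State unemployment insurance (employee share): only $170024.66 − $169117.87 = $906.79 of this check is subject → $906.79 × 0.002 = $1.81
Garnishment: $3202.60 × 0.022 = $70.46
Medical insurance premium: $308.81
Total deductions = $304.25 + $79.70 + $704.30 + $246.36 + $10.89 + $1.81 + $70.46 + $308.81 = $1726.58
Net pay = $3202.60 − $1726.58 = $1476.02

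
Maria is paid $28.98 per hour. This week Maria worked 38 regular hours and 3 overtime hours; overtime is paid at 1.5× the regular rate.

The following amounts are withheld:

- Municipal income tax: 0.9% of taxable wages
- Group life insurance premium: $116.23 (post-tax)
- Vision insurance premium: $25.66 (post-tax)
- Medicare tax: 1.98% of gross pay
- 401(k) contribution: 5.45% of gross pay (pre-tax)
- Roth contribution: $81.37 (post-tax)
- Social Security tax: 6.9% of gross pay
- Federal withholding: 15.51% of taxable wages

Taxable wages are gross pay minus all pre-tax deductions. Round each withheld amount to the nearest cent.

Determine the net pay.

$640.80

Regular pay: 38 × $28.98 = $1,101.24
Overtime pay: 3 × $28.98 × 1.5 = $130.41
Gross pay = $1,101.24 + $130.41 = $1,231.65
401(k) contribution: $1,231.65 × 0.0545 = $67.12
Taxable wages = $1,231.65 − $67.12 = $1,164.53
Federal withholding: $1,164.53 × 0.1551 = $180.62
Municipal income tax: $1,164.53 × 0.009 = $10.48
Social Security tax: $1,231.65 × 0.069 = $84.98
Medicare tax: $1,231.65 × 0.0198 = $24.39
Group life insurance premium: $116.23
Vision insurance premium: $25.66
Roth contribution: $81.37
Total deductions = $67.12 + $180.62 + $10.48 + $84.98 + $24.39 + $116.23 + $25.66 + $81.37 = $590.85
Net pay = $1,231.65 − $590.85 = $640.80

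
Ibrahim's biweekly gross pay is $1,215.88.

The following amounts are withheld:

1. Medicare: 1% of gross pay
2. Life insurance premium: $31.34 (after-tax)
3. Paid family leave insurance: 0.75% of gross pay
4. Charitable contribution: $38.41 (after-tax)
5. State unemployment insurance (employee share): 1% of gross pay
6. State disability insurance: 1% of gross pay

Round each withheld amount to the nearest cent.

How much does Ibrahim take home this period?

$1,100.53

State disability insurance: $1,215.88 × 0.01 = $12.16
Paid family leave insurance: $1,215.88 × 0.0075 = $9.12
State unemployment insurance (employee share): $1,215.88 × 0.01 = $12.16
Medicare: $1,215.88 × 0.01 = $12.16
Life insurance premium: $31.34
Charitable contribution: $38.41
Total deductions = $12.16 + $9.12 + $12.16 + $12.16 + $31.34 + $38.41 = $115.35
Net pay = $1,215.88 − $115.35 = $1,100.53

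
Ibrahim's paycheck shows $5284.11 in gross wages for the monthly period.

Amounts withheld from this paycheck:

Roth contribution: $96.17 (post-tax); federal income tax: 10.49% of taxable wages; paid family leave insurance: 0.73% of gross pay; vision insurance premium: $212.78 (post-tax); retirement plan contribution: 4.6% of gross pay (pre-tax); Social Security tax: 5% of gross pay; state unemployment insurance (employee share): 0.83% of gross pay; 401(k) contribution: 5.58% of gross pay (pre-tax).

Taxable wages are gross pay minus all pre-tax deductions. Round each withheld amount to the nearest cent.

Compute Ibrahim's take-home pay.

401(k) contribution: $5284.11 × 0.0558 = $294.85
Retirement plan contribution: $5284.11 × 0.046 = $243.07
Pre-tax total = $294.85 + $243.07 = $537.92
Taxable wages = $5284.11 − $537.92 = $4746.19
Federal income tax: $4746.19 × 0.1049 = $497.88
State unemployment insurance (employee share): $5284.11 × 0.0083 = $43.86
Social Security tax: $5284.11 × 0.05 = $264.21
Paid family leave insurance: $5284.11 × 0.0073 = $38.57
Roth contribution: $96.17
Vision insurance premium: $212.78
Total deductions = $294.85 + $243.07 + $497.88 + $43.86 + $264.21 + $38.57 + $96.17 + $212.78 = $1691.39
Net pay = $5284.11 − $1691.39 = $3592.72

$3592.72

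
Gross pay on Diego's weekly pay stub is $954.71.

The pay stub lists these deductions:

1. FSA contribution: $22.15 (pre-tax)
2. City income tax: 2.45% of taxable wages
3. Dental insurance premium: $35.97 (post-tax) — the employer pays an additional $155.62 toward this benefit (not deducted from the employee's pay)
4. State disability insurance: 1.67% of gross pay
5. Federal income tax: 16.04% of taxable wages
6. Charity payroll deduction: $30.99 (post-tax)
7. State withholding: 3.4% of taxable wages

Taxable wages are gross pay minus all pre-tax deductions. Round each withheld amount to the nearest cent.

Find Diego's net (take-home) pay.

FSA contribution: $22.15
Taxable wages = $954.71 − $22.15 = $932.56
City income tax: $932.56 × 0.0245 = $22.85
State withholding: $932.56 × 0.034 = $31.71
Federal income tax: $932.56 × 0.1604 = $149.58
State disability insurance: $954.71 × 0.0167 = $15.94
Dental insurance premium: $35.97
Charity payroll deduction: $30.99
(Employer's $155.62 toward dental insurance premium is not withheld from the employee.)
Total deductions = $22.15 + $22.85 + $31.71 + $149.58 + $15.94 + $35.97 + $30.99 = $309.19
Net pay = $954.71 − $309.19 = $645.52

$645.52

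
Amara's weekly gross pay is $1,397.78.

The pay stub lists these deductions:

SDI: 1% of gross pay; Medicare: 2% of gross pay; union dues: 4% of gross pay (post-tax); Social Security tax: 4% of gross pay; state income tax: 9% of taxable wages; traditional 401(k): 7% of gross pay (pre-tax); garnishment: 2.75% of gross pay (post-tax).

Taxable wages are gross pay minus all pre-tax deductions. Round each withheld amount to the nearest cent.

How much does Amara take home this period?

$990.75

Traditional 401(k): $1,397.78 × 0.07 = $97.84
Taxable wages = $1,397.78 − $97.84 = $1,299.94
State income tax: $1,299.94 × 0.09 = $116.99
Medicare: $1,397.78 × 0.02 = $27.96
SDI: $1,397.78 × 0.01 = $13.98
Social Security tax: $1,397.78 × 0.04 = $55.91
Union dues: $1,397.78 × 0.04 = $55.91
Garnishment: $1,397.78 × 0.0275 = $38.44
Total deductions = $97.84 + $116.99 + $27.96 + $13.98 + $55.91 + $55.91 + $38.44 = $407.03
Net pay = $1,397.78 − $407.03 = $990.75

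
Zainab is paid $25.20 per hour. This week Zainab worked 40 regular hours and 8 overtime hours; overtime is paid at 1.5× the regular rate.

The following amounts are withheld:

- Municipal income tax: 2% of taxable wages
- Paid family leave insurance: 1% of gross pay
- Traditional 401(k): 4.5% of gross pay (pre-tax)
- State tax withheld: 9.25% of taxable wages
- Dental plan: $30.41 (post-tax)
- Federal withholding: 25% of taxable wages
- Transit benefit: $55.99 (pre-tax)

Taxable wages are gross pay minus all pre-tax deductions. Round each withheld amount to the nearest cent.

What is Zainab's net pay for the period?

Regular pay: 40 × $25.20 = $1,008.00
Overtime pay: 8 × $25.20 × 1.5 = $302.40
Gross pay = $1,008.00 + $302.40 = $1,310.40
Traditional 401(k): $1,310.40 × 0.045 = $58.97
Transit benefit: $55.99
Pre-tax total = $58.97 + $55.99 = $114.96
Taxable wages = $1,310.40 − $114.96 = $1,195.44
Municipal income tax: $1,195.44 × 0.02 = $23.91
State tax withheld: $1,195.44 × 0.0925 = $110.58
Federal withholding: $1,195.44 × 0.25 = $298.86
Paid family leave insurance: $1,310.40 × 0.01 = $13.10
Dental plan: $30.41
Total deductions = $58.97 + $55.99 + $23.91 + $110.58 + $298.86 + $13.10 + $30.41 = $591.82
Net pay = $1,310.40 − $591.82 = $718.58

$718.58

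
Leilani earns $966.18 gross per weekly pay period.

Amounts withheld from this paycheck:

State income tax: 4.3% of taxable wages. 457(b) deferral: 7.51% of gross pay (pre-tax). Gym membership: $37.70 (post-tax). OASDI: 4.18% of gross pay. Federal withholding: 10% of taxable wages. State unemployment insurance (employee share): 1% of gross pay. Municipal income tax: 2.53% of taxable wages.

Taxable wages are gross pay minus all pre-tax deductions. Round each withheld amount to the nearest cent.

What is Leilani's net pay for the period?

457(b) deferral: $966.18 × 0.0751 = $72.56
Taxable wages = $966.18 − $72.56 = $893.62
State income tax: $893.62 × 0.043 = $38.43
Municipal income tax: $893.62 × 0.0253 = $22.61
Federal withholding: $893.62 × 0.1 = $89.36
OASDI: $966.18 × 0.0418 = $40.39
State unemployment insurance (employee share): $966.18 × 0.01 = $9.66
Gym membership: $37.70
Total deductions = $72.56 + $38.43 + $22.61 + $89.36 + $40.39 + $9.66 + $37.70 = $310.71
Net pay = $966.18 − $310.71 = $655.47

$655.47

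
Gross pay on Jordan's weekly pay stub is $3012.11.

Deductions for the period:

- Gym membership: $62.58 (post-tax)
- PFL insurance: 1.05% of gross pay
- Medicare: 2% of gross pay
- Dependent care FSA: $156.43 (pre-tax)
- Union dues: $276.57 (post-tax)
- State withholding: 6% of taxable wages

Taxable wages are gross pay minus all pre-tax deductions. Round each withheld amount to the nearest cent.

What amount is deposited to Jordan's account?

$2253.32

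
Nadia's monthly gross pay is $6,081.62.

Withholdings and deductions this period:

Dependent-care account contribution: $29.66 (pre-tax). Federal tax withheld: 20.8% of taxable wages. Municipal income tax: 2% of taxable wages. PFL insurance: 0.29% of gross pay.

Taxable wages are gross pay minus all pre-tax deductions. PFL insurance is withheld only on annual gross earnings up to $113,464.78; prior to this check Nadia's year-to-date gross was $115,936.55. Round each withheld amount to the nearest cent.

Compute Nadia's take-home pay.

Dependent-care account contribution: $29.66
Taxable wages = $6,081.62 − $29.66 = $6,051.96
Municipal income tax: $6,051.96 × 0.02 = $121.04
Federal tax withheld: $6,051.96 × 0.208 = $1,258.81
PFL insurance: annual cap $113,464.78 already reached (YTD $115,936.55), so $0.00
Total deductions = $29.66 + $121.04 + $1,258.81 + $0.00 = $1,409.51
Net pay = $6,081.62 − $1,409.51 = $4,672.11

$4,672.11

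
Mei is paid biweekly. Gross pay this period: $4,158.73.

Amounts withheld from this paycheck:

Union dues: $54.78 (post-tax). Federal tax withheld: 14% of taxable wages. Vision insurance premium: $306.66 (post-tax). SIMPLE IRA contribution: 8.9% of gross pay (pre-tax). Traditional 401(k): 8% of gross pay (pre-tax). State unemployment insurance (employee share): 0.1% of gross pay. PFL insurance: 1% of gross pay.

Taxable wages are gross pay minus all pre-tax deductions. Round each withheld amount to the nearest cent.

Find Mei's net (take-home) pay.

Traditional 401(k): $4,158.73 × 0.08 = $332.70
SIMPLE IRA contribution: $4,158.73 × 0.089 = $370.13
Pre-tax total = $332.70 + $370.13 = $702.83
Taxable wages = $4,158.73 − $702.83 = $3,455.90
Federal tax withheld: $3,455.90 × 0.14 = $483.83
PFL insurance: $4,158.73 × 0.01 = $41.59
State unemployment insurance (employee share): $4,158.73 × 0.001 = $4.16
Vision insurance premium: $306.66
Union dues: $54.78
Total deductions = $332.70 + $370.13 + $483.83 + $41.59 + $4.16 + $306.66 + $54.78 = $1,593.85
Net pay = $4,158.73 − $1,593.85 = $2,564.88

$2,564.88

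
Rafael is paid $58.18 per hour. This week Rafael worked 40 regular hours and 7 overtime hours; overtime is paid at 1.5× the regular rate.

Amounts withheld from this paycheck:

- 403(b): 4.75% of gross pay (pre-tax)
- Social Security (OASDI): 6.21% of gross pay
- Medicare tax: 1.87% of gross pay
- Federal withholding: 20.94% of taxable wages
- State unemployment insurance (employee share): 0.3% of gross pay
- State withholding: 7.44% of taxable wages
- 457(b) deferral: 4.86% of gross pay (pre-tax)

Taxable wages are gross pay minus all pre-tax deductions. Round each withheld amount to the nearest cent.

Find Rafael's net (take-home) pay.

$1,655.83

Regular pay: 40 × $58.18 = $2,327.20
Overtime pay: 7 × $58.18 × 1.5 = $610.89
Gross pay = $2,327.20 + $610.89 = $2,938.09
403(b): $2,938.09 × 0.0475 = $139.56
457(b) deferral: $2,938.09 × 0.0486 = $142.79
Pre-tax total = $139.56 + $142.79 = $282.35
Taxable wages = $2,938.09 − $282.35 = $2,655.74
Federal withholding: $2,655.74 × 0.2094 = $556.11
State withholding: $2,655.74 × 0.0744 = $197.59
Medicare tax: $2,938.09 × 0.0187 = $54.94
State unemployment insurance (employee share): $2,938.09 × 0.003 = $8.81
Social Security (OASDI): $2,938.09 × 0.0621 = $182.46
Total deductions = $139.56 + $142.79 + $556.11 + $197.59 + $54.94 + $8.81 + $182.46 = $1,282.26
Net pay = $2,938.09 − $1,282.26 = $1,655.83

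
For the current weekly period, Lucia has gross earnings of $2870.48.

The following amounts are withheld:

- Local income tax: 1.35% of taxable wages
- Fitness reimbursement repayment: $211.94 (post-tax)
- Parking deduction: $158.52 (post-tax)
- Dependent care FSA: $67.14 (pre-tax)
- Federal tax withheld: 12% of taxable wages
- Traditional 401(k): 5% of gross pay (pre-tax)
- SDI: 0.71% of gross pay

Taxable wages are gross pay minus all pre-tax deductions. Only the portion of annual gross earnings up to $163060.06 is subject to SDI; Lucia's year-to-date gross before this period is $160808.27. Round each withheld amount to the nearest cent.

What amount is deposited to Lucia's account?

$1918.28

Traditional 401(k): $2870.48 × 0.05 = $143.52
Dependent care FSA: $67.14
Pre-tax total = $143.52 + $67.14 = $210.66
Taxable wages = $2870.48 − $210.66 = $2659.82
Federal tax withheld: $2659.82 × 0.12 = $319.18
Local income tax: $2659.82 × 0.0135 = $35.91
SDI: only $163060.06 − $160808.27 = $2251.79 of this check is subject → $2251.79 × 0.0071 = $15.99
Fitness reimbursement repayment: $211.94
Parking deduction: $158.52
Total deductions = $143.52 + $67.14 + $319.18 + $35.91 + $15.99 + $211.94 + $158.52 = $952.20
Net pay = $2870.48 − $952.20 = $1918.28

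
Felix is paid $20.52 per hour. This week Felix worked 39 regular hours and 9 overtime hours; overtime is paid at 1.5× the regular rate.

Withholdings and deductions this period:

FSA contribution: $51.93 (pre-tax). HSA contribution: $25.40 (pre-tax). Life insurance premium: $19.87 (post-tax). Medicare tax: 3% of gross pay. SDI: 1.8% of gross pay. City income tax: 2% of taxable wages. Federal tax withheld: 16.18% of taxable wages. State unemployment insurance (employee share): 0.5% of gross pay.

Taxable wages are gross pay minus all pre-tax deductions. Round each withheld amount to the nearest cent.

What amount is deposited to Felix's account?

Regular pay: 39 × $20.52 = $800.28
Overtime pay: 9 × $20.52 × 1.5 = $277.02
Gross pay = $800.28 + $277.02 = $1077.30
HSA contribution: $25.40
FSA contribution: $51.93
Pre-tax total = $25.40 + $51.93 = $77.33
Taxable wages = $1077.30 − $77.33 = $999.97
City income tax: $999.97 × 0.02 = $20.00
Federal tax withheld: $999.97 × 0.1618 = $161.80
Medicare tax: $1077.30 × 0.03 = $32.32
SDI: $1077.30 × 0.018 = $19.39
State unemployment insurance (employee share): $1077.30 × 0.005 = $5.39
Life insurance premium: $19.87
Total deductions = $25.40 + $51.93 + $20.00 + $161.80 + $32.32 + $19.39 + $5.39 + $19.87 = $336.10
Net pay = $1077.30 − $336.10 = $741.20

$741.20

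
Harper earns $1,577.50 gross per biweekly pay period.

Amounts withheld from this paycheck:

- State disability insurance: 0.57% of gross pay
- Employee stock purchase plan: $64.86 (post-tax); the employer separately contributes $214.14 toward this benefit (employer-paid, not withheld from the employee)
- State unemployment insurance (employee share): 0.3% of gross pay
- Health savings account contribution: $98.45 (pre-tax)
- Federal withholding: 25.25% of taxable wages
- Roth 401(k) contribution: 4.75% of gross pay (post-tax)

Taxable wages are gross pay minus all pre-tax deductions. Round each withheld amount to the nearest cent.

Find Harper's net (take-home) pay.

Health savings account contribution: $98.45
Taxable wages = $1,577.50 − $98.45 = $1,479.05
Federal withholding: $1,479.05 × 0.2525 = $373.46
State disability insurance: $1,577.50 × 0.0057 = $8.99
State unemployment insurance (employee share): $1,577.50 × 0.003 = $4.73
Roth 401(k) contribution: $1,577.50 × 0.0475 = $74.93
Employee stock purchase plan: $64.86
(Employer's $214.14 toward employee stock purchase plan is not withheld from the employee.)
Total deductions = $98.45 + $373.46 + $8.99 + $4.73 + $74.93 + $64.86 = $625.42
Net pay = $1,577.50 − $625.42 = $952.08

$952.08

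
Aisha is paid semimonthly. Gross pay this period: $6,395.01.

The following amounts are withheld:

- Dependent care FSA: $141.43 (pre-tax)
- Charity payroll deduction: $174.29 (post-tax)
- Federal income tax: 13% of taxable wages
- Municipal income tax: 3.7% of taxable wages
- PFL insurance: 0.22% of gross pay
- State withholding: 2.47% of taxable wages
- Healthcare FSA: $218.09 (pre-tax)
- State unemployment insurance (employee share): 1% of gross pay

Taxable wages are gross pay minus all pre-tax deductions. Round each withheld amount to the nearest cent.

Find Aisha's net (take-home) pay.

Healthcare FSA: $218.09
Dependent care FSA: $141.43
Pre-tax total = $218.09 + $141.43 = $359.52
Taxable wages = $6,395.01 − $359.52 = $6,035.49
State withholding: $6,035.49 × 0.0247 = $149.08
Federal income tax: $6,035.49 × 0.13 = $784.61
Municipal income tax: $6,035.49 × 0.037 = $223.31
State unemployment insurance (employee share): $6,395.01 × 0.01 = $63.95
PFL insurance: $6,395.01 × 0.0022 = $14.07
Charity payroll deduction: $174.29
Total deductions = $218.09 + $141.43 + $149.08 + $784.61 + $223.31 + $63.95 + $14.07 + $174.29 = $1,768.83
Net pay = $6,395.01 − $1,768.83 = $4,626.18

$4,626.18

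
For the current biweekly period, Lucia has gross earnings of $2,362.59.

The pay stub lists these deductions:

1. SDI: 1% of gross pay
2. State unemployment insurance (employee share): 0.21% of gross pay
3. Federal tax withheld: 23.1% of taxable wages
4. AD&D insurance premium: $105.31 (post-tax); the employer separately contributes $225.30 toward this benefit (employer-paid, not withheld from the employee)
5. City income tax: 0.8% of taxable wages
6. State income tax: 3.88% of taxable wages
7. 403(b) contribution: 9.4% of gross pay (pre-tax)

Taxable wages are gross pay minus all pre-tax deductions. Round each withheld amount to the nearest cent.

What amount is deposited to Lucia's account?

$1,411.98

403(b) contribution: $2,362.59 × 0.094 = $222.08
Taxable wages = $2,362.59 − $222.08 = $2,140.51
State income tax: $2,140.51 × 0.0388 = $83.05
Federal tax withheld: $2,140.51 × 0.231 = $494.46
City income tax: $2,140.51 × 0.008 = $17.12
State unemployment insurance (employee share): $2,362.59 × 0.0021 = $4.96
SDI: $2,362.59 × 0.01 = $23.63
AD&D insurance premium: $105.31
(Employer's $225.30 toward AD&D insurance premium is not withheld from the employee.)
Total deductions = $222.08 + $83.05 + $494.46 + $17.12 + $4.96 + $23.63 + $105.31 = $950.61
Net pay = $2,362.59 − $950.61 = $1,411.98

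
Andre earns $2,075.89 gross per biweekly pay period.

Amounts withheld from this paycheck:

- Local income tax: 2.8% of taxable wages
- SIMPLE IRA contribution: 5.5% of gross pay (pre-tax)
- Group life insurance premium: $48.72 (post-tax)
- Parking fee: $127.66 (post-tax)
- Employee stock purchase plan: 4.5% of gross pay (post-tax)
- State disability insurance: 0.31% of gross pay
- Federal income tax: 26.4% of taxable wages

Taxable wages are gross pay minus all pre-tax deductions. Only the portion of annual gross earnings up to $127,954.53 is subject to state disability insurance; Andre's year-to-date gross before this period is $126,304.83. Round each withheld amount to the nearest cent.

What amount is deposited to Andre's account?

SIMPLE IRA contribution: $2,075.89 × 0.055 = $114.17
Taxable wages = $2,075.89 − $114.17 = $1,961.72
Federal income tax: $1,961.72 × 0.264 = $517.89
Local income tax: $1,961.72 × 0.028 = $54.93
State disability insurance: only $127,954.53 − $126,304.83 = $1,649.70 of this check is subject → $1,649.70 × 0.0031 = $5.11
Parking fee: $127.66
Group life insurance premium: $48.72
Employee stock purchase plan: $2,075.89 × 0.045 = $93.42
Total deductions = $114.17 + $517.89 + $54.93 + $5.11 + $127.66 + $48.72 + $93.42 = $961.90
Net pay = $2,075.89 − $961.90 = $1,113.99

$1,113.99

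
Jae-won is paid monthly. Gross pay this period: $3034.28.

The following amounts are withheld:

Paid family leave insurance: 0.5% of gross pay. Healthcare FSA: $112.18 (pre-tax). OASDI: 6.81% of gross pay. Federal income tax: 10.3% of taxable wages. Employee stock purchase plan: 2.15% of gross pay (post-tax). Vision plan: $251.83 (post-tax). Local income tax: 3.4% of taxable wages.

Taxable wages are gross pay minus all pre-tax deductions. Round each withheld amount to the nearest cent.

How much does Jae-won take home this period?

Healthcare FSA: $112.18
Taxable wages = $3034.28 − $112.18 = $2922.10
Federal income tax: $2922.10 × 0.103 = $300.98
Local income tax: $2922.10 × 0.034 = $99.35
Paid family leave insurance: $3034.28 × 0.005 = $15.17
OASDI: $3034.28 × 0.0681 = $206.63
Employee stock purchase plan: $3034.28 × 0.0215 = $65.24
Vision plan: $251.83
Total deductions = $112.18 + $300.98 + $99.35 + $15.17 + $206.63 + $65.24 + $251.83 = $1051.38
Net pay = $3034.28 − $1051.38 = $1982.90

$1982.90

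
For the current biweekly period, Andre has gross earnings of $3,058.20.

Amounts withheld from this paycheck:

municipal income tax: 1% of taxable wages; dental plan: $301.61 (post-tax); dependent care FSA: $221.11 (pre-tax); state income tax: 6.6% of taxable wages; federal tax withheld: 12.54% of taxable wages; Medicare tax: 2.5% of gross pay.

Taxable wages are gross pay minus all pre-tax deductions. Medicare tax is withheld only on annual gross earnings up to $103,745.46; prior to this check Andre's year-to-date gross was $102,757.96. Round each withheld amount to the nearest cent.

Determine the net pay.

$1,939.40

Dependent care FSA: $221.11
Taxable wages = $3,058.20 − $221.11 = $2,837.09
Municipal income tax: $2,837.09 × 0.01 = $28.37
State income tax: $2,837.09 × 0.066 = $187.25
Federal tax withheld: $2,837.09 × 0.1254 = $355.77
Medicare tax: only $103,745.46 − $102,757.96 = $987.50 of this check is subject → $987.50 × 0.025 = $24.69
Dental plan: $301.61
Total deductions = $221.11 + $28.37 + $187.25 + $355.77 + $24.69 + $301.61 = $1,118.80
Net pay = $3,058.20 − $1,118.80 = $1,939.40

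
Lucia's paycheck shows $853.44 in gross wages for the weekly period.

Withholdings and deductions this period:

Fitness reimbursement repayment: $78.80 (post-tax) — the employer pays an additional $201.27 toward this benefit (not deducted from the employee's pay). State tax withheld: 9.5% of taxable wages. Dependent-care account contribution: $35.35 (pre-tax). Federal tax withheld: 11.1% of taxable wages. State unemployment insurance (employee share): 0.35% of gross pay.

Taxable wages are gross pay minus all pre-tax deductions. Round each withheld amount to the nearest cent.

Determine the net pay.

$567.77

Dependent-care account contribution: $35.35
Taxable wages = $853.44 − $35.35 = $818.09
State tax withheld: $818.09 × 0.095 = $77.72
Federal tax withheld: $818.09 × 0.111 = $90.81
State unemployment insurance (employee share): $853.44 × 0.0035 = $2.99
Fitness reimbursement repayment: $78.80
(Employer's $201.27 toward fitness reimbursement repayment is not withheld from the employee.)
Total deductions = $35.35 + $77.72 + $90.81 + $2.99 + $78.80 = $285.67
Net pay = $853.44 − $285.67 = $567.77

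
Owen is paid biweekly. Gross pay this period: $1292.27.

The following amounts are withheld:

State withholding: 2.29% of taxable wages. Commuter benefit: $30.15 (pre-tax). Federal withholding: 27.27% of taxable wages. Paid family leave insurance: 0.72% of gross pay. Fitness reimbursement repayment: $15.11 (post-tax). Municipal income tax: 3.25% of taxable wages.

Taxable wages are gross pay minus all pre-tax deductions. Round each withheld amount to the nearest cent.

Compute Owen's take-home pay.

$823.61

Commuter benefit: $30.15
Taxable wages = $1292.27 − $30.15 = $1262.12
Municipal income tax: $1262.12 × 0.0325 = $41.02
State withholding: $1262.12 × 0.0229 = $28.90
Federal withholding: $1262.12 × 0.2727 = $344.18
Paid family leave insurance: $1292.27 × 0.0072 = $9.30
Fitness reimbursement repayment: $15.11
Total deductions = $30.15 + $41.02 + $28.90 + $344.18 + $9.30 + $15.11 = $468.66
Net pay = $1292.27 − $468.66 = $823.61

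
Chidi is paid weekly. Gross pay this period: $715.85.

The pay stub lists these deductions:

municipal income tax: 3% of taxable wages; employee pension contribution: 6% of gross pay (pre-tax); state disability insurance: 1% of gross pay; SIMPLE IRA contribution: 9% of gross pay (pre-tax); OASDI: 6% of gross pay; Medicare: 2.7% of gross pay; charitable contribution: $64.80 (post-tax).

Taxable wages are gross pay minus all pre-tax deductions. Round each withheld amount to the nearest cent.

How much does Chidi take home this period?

$455.98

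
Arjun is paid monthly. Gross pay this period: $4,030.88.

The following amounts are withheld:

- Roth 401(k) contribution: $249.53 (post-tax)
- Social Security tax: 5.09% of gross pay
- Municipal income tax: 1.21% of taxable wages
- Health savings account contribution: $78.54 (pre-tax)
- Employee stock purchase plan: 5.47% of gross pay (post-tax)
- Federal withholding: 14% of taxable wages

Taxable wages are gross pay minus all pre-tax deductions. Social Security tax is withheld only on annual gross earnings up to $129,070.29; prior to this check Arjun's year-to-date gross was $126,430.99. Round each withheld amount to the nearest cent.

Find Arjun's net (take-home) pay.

$2,746.83

Health savings account contribution: $78.54
Taxable wages = $4,030.88 − $78.54 = $3,952.34
Municipal income tax: $3,952.34 × 0.0121 = $47.82
Federal withholding: $3,952.34 × 0.14 = $553.33
Social Security tax: only $129,070.29 − $126,430.99 = $2,639.30 of this check is subject → $2,639.30 × 0.0509 = $134.34
Employee stock purchase plan: $4,030.88 × 0.0547 = $220.49
Roth 401(k) contribution: $249.53
Total deductions = $78.54 + $47.82 + $553.33 + $134.34 + $220.49 + $249.53 = $1,284.05
Net pay = $4,030.88 − $1,284.05 = $2,746.83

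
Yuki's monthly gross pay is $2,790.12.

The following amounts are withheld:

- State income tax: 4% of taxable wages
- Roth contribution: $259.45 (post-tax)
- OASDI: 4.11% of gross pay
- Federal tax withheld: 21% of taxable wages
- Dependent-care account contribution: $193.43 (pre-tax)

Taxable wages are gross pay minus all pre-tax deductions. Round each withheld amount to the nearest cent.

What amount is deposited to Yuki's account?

Dependent-care account contribution: $193.43
Taxable wages = $2,790.12 − $193.43 = $2,596.69
Federal tax withheld: $2,596.69 × 0.21 = $545.30
State income tax: $2,596.69 × 0.04 = $103.87
OASDI: $2,790.12 × 0.0411 = $114.67
Roth contribution: $259.45
Total deductions = $193.43 + $545.30 + $103.87 + $114.67 + $259.45 = $1,216.72
Net pay = $2,790.12 − $1,216.72 = $1,573.40

$1,573.40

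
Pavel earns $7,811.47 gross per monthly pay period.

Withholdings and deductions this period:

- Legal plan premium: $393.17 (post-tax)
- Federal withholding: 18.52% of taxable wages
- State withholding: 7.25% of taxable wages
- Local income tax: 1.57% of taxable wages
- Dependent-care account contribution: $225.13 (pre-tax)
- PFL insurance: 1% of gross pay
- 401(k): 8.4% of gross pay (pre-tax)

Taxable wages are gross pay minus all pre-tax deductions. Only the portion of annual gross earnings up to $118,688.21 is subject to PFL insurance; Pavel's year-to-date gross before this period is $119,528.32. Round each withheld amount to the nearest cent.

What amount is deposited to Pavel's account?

Dependent-care account contribution: $225.13
401(k): $7,811.47 × 0.084 = $656.16
Pre-tax total = $225.13 + $656.16 = $881.29
Taxable wages = $7,811.47 − $881.29 = $6,930.18
Local income tax: $6,930.18 × 0.0157 = $108.80
Federal withholding: $6,930.18 × 0.1852 = $1,283.47
State withholding: $6,930.18 × 0.0725 = $502.44
PFL insurance: annual cap $118,688.21 already reached (YTD $119,528.32), so $0.00
Legal plan premium: $393.17
Total deductions = $225.13 + $656.16 + $108.80 + $1,283.47 + $502.44 + $0.00 + $393.17 = $3,169.17
Net pay = $7,811.47 − $3,169.17 = $4,642.30

$4,642.30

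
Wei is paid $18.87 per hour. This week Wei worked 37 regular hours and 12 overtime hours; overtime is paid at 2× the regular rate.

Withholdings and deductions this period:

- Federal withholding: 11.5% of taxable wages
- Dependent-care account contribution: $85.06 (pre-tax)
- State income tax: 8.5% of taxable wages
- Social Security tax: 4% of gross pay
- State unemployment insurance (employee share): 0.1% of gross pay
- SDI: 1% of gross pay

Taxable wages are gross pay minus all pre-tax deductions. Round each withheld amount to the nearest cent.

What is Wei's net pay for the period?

Regular pay: 37 × $18.87 = $698.19
Overtime pay: 12 × $18.87 × 2 = $452.88
Gross pay = $698.19 + $452.88 = $1151.07
Dependent-care account contribution: $85.06
Taxable wages = $1151.07 − $85.06 = $1066.01
Federal withholding: $1066.01 × 0.115 = $122.59
State income tax: $1066.01 × 0.085 = $90.61
State unemployment insurance (employee share): $1151.07 × 0.001 = $1.15
SDI: $1151.07 × 0.01 = $11.51
Social Security tax: $1151.07 × 0.04 = $46.04
Total deductions = $85.06 + $122.59 + $90.61 + $1.15 + $11.51 + $46.04 = $356.96
Net pay = $1151.07 − $356.96 = $794.11

$794.11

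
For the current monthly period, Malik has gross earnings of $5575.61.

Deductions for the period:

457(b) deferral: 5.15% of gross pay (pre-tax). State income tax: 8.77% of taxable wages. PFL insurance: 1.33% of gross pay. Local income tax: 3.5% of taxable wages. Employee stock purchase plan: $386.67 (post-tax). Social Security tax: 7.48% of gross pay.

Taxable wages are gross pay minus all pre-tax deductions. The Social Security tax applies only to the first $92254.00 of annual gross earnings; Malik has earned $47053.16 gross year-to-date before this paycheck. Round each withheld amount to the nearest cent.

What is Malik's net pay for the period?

$3761.68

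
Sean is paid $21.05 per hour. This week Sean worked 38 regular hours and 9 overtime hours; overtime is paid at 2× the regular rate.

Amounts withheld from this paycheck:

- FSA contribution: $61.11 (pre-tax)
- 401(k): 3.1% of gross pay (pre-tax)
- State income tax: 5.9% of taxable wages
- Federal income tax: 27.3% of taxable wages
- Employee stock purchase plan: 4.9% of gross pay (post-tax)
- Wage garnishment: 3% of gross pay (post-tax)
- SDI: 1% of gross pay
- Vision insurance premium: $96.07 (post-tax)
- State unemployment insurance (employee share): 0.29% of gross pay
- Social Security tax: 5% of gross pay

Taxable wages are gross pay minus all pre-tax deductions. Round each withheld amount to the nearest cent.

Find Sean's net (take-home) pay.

$458.87

Regular pay: 38 × $21.05 = $799.90
Overtime pay: 9 × $21.05 × 2 = $378.90
Gross pay = $799.90 + $378.90 = $1178.80
FSA contribution: $61.11
401(k): $1178.80 × 0.031 = $36.54
Pre-tax total = $61.11 + $36.54 = $97.65
Taxable wages = $1178.80 − $97.65 = $1081.15
Federal income tax: $1081.15 × 0.273 = $295.15
State income tax: $1081.15 × 0.059 = $63.79
SDI: $1178.80 × 0.01 = $11.79
Social Security tax: $1178.80 × 0.05 = $58.94
State unemployment insurance (employee share): $1178.80 × 0.0029 = $3.42
Employee stock purchase plan: $1178.80 × 0.049 = $57.76
Wage garnishment: $1178.80 × 0.03 = $35.36
Vision insurance premium: $96.07
Total deductions = $61.11 + $36.54 + $295.15 + $63.79 + $11.79 + $58.94 + $3.42 + $57.76 + $35.36 + $96.07 = $719.93
Net pay = $1178.80 − $719.93 = $458.87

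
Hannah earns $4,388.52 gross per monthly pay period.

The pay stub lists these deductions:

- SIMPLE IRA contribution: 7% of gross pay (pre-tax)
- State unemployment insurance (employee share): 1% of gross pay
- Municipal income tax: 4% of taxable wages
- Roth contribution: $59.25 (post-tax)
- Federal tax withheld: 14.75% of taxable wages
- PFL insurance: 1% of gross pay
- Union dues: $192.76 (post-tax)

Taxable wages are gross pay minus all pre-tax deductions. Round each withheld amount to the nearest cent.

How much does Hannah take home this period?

SIMPLE IRA contribution: $4,388.52 × 0.07 = $307.20
Taxable wages = $4,388.52 − $307.20 = $4,081.32
Municipal income tax: $4,081.32 × 0.04 = $163.25
Federal tax withheld: $4,081.32 × 0.1475 = $601.99
State unemployment insurance (employee share): $4,388.52 × 0.01 = $43.89
PFL insurance: $4,388.52 × 0.01 = $43.89
Roth contribution: $59.25
Union dues: $192.76
Total deductions = $307.20 + $163.25 + $601.99 + $43.89 + $43.89 + $59.25 + $192.76 = $1,412.23
Net pay = $4,388.52 − $1,412.23 = $2,976.29

$2,976.29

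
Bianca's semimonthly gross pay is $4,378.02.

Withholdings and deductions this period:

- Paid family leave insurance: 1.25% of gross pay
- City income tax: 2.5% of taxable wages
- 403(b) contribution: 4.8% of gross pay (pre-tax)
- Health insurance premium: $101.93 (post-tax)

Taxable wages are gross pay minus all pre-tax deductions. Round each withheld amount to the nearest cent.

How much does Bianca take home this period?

$3,907.02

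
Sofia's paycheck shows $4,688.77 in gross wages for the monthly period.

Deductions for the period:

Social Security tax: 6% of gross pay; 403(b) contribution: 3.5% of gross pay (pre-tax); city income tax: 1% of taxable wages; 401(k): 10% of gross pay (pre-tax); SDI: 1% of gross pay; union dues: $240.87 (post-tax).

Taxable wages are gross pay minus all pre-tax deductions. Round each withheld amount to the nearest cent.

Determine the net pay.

401(k): $4,688.77 × 0.1 = $468.88
403(b) contribution: $4,688.77 × 0.035 = $164.11
Pre-tax total = $468.88 + $164.11 = $632.99
Taxable wages = $4,688.77 − $632.99 = $4,055.78
City income tax: $4,055.78 × 0.01 = $40.56
SDI: $4,688.77 × 0.01 = $46.89
Social Security tax: $4,688.77 × 0.06 = $281.33
Union dues: $240.87
Total deductions = $468.88 + $164.11 + $40.56 + $46.89 + $281.33 + $240.87 = $1,242.64
Net pay = $4,688.77 − $1,242.64 = $3,446.13

$3,446.13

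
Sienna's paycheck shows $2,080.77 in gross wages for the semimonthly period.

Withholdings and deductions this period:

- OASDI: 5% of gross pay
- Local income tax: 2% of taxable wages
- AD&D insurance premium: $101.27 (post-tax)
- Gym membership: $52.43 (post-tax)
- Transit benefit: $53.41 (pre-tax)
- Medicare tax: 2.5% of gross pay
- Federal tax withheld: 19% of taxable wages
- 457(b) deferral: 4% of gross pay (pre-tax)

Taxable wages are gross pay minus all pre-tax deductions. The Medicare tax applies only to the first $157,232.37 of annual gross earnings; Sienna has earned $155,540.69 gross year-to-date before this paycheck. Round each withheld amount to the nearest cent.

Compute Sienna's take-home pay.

457(b) deferral: $2,080.77 × 0.04 = $83.23
Transit benefit: $53.41
Pre-tax total = $83.23 + $53.41 = $136.64
Taxable wages = $2,080.77 − $136.64 = $1,944.13
Federal tax withheld: $1,944.13 × 0.19 = $369.38
Local income tax: $1,944.13 × 0.02 = $38.88
Medicare tax: only $157,232.37 − $155,540.69 = $1,691.68 of this check is subject → $1,691.68 × 0.025 = $42.29
OASDI: $2,080.77 × 0.05 = $104.04
Gym membership: $52.43
AD&D insurance premium: $101.27
Total deductions = $83.23 + $53.41 + $369.38 + $38.88 + $42.29 + $104.04 + $52.43 + $101.27 = $844.93
Net pay = $2,080.77 − $844.93 = $1,235.84

$1,235.84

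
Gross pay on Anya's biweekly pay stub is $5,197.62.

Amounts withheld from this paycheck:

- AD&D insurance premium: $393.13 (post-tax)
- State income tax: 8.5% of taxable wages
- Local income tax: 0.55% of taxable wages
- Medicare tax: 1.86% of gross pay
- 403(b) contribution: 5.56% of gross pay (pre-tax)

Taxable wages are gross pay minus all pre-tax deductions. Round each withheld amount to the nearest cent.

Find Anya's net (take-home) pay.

$3,974.59

403(b) contribution: $5,197.62 × 0.0556 = $288.99
Taxable wages = $5,197.62 − $288.99 = $4,908.63
Local income tax: $4,908.63 × 0.0055 = $27.00
State income tax: $4,908.63 × 0.085 = $417.23
Medicare tax: $5,197.62 × 0.0186 = $96.68
AD&D insurance premium: $393.13
Total deductions = $288.99 + $27.00 + $417.23 + $96.68 + $393.13 = $1,223.03
Net pay = $5,197.62 − $1,223.03 = $3,974.59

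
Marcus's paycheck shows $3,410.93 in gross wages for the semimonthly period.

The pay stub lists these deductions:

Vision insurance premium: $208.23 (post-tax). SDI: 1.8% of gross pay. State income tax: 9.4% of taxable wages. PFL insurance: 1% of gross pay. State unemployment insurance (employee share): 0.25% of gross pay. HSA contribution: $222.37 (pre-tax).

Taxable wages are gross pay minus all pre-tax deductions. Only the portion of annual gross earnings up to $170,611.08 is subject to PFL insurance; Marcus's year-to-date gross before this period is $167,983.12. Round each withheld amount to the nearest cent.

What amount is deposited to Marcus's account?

$2,584.40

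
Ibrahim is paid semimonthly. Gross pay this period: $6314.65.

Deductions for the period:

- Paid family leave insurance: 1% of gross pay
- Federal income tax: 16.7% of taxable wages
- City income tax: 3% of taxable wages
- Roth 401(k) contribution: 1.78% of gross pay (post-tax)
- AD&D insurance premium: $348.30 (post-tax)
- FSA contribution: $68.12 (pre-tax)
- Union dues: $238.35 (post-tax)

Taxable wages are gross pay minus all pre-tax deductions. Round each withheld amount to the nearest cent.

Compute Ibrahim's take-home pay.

$4253.76

FSA contribution: $68.12
Taxable wages = $6314.65 − $68.12 = $6246.53
City income tax: $6246.53 × 0.03 = $187.40
Federal income tax: $6246.53 × 0.167 = $1043.17
Paid family leave insurance: $6314.65 × 0.01 = $63.15
AD&D insurance premium: $348.30
Roth 401(k) contribution: $6314.65 × 0.0178 = $112.40
Union dues: $238.35
Total deductions = $68.12 + $187.40 + $1043.17 + $63.15 + $348.30 + $112.40 + $238.35 = $2060.89
Net pay = $6314.65 − $2060.89 = $4253.76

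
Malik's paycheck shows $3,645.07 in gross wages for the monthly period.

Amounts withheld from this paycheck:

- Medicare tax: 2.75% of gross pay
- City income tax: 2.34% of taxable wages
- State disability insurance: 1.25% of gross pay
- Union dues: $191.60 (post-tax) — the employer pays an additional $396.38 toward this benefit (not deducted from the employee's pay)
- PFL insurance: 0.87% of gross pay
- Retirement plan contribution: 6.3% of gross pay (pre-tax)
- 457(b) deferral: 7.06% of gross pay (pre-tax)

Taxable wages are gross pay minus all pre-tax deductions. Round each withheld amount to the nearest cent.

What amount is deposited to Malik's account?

Retirement plan contribution: $3,645.07 × 0.063 = $229.64
457(b) deferral: $3,645.07 × 0.0706 = $257.34
Pre-tax total = $229.64 + $257.34 = $486.98
Taxable wages = $3,645.07 − $486.98 = $3,158.09
City income tax: $3,158.09 × 0.0234 = $73.90
Medicare tax: $3,645.07 × 0.0275 = $100.24
PFL insurance: $3,645.07 × 0.0087 = $31.71
State disability insurance: $3,645.07 × 0.0125 = $45.56
Union dues: $191.60
(Employer's $396.38 toward union dues is not withheld from the employee.)
Total deductions = $229.64 + $257.34 + $73.90 + $100.24 + $31.71 + $45.56 + $191.60 = $929.99
Net pay = $3,645.07 − $929.99 = $2,715.08

$2,715.08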